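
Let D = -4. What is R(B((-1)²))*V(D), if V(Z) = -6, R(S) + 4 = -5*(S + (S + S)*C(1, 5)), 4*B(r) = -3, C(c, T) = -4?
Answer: 363/2 ≈ 181.50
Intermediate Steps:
B(r) = -¾ (B(r) = (¼)*(-3) = -¾)
R(S) = -4 + 35*S (R(S) = -4 - 5*(S + (S + S)*(-4)) = -4 - 5*(S + (2*S)*(-4)) = -4 - 5*(S - 8*S) = -4 - (-35)*S = -4 + 35*S)
R(B((-1)²))*V(D) = (-4 + 35*(-¾))*(-6) = (-4 - 105/4)*(-6) = -121/4*(-6) = 363/2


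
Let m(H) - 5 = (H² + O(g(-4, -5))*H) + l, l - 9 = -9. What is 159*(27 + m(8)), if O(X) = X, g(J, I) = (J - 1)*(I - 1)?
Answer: 53424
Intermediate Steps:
g(J, I) = (-1 + I)*(-1 + J) (g(J, I) = (-1 + J)*(-1 + I) = (-1 + I)*(-1 + J))
l = 0 (l = 9 - 9 = 0)
m(H) = 5 + H² + 30*H (m(H) = 5 + ((H² + (1 - 1*(-5) - 1*(-4) - 5*(-4))*H) + 0) = 5 + ((H² + (1 + 5 + 4 + 20)*H) + 0) = 5 + ((H² + 30*H) + 0) = 5 + (H² + 30*H) = 5 + H² + 30*H)
159*(27 + m(8)) = 159*(27 + (5 + 8² + 30*8)) = 159*(27 + (5 + 64 + 240)) = 159*(27 + 309) = 159*336 = 53424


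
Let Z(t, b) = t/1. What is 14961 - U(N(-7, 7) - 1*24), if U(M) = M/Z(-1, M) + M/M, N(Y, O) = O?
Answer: 14943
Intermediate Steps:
Z(t, b) = t (Z(t, b) = t*1 = t)
U(M) = 1 - M (U(M) = M/(-1) + M/M = M*(-1) + 1 = -M + 1 = 1 - M)
14961 - U(N(-7, 7) - 1*24) = 14961 - (1 - (7 - 1*24)) = 14961 - (1 - (7 - 24)) = 14961 - (1 - 1*(-17)) = 14961 - (1 + 17) = 14961 - 1*18 = 14961 - 18 = 14943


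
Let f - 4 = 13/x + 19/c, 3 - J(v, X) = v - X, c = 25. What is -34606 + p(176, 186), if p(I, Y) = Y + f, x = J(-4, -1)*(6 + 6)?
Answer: -61947107/1800 ≈ -34415.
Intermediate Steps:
J(v, X) = 3 + X - v (J(v, X) = 3 - (v - X) = 3 + (X - v) = 3 + X - v)
x = 72 (x = (3 - 1 - 1*(-4))*(6 + 6) = (3 - 1 + 4)*12 = 6*12 = 72)
f = 8893/1800 (f = 4 + (13/72 + 19/25) = 4 + 1693/1800 = 8893/1800 ≈ 4.9406)
p(I, Y) = 8893/1800 + Y (p(I, Y) = Y + 8893/1800 = 8893/1800 + Y)
-34606 + p(176, 186) = -34606 + (8893/1800 + 186) = -34606 + 343693/1800 = -61947107/1800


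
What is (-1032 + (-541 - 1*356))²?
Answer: 3721041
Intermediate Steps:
(-1032 + (-541 - 1*356))² = (-1032 + (-541 - 356))² = (-1032 - 897)² = (-1929)² = 3721041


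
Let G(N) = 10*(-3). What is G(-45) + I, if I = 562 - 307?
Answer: 225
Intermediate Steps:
I = 255
G(N) = -30
G(-45) + I = -30 + 255 = 225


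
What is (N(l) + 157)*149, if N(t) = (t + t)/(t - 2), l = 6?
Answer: 23840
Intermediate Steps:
N(t) = 2*t/(-2 + t) (N(t) = (2*t)/(-2 + t) = 2*t/(-2 + t))
(N(l) + 157)*149 = (2*6/(-2 + 6) + 157)*149 = (2*6/4 + 157)*149 = (2*6*(1/4) + 157)*149 = (3 + 157)*149 = 160*149 = 23840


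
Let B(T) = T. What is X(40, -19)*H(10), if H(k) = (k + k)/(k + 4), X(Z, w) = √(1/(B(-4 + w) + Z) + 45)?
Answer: 10*√13022/119 ≈ 9.5894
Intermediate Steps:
X(Z, w) = √(45 + 1/(-4 + Z + w)) (X(Z, w) = √(1/((-4 + w) + Z) + 45) = √(1/(-4 + Z + w) + 45) = √(45 + 1/(-4 + Z + w)))
H(k) = 2*k/(4 + k) (H(k) = (2*k)/(4 + k) = 2*k/(4 + k))
X(40, -19)*H(10) = √((-179 + 45*40 + 45*(-19))/(-4 + 40 - 19))*(2*10/(4 + 10)) = √((-179 + 1800 - 855)/17)*(2*10/14) = √((1/17)*766)*(2*10*(1/14)) = √(766/17)*(10/7) = (√13022/17)*(10/7) = 10*√13022/119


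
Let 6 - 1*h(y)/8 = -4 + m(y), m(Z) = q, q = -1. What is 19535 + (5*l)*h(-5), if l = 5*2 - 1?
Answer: 23495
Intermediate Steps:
m(Z) = -1
l = 9 (l = 10 - 1 = 9)
h(y) = 88 (h(y) = 48 - 8*(-4 - 1) = 48 - 8*(-5) = 48 + 40 = 88)
19535 + (5*l)*h(-5) = 19535 + (5*9)*88 = 19535 + 45*88 = 19535 + 3960 = 23495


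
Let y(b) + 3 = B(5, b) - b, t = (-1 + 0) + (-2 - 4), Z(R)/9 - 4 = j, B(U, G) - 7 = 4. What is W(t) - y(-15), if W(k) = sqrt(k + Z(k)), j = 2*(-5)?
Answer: -23 + I*sqrt(61) ≈ -23.0 + 7.8102*I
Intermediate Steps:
B(U, G) = 11 (B(U, G) = 7 + 4 = 11)
j = -10
Z(R) = -54 (Z(R) = 36 + 9*(-10) = 36 - 90 = -54)
t = -7 (t = -1 - 6 = -7)
y(b) = 8 - b (y(b) = -3 + (11 - b) = 8 - b)
W(k) = sqrt(-54 + k) (W(k) = sqrt(k - 54) = sqrt(-54 + k))
W(t) - y(-15) = sqrt(-54 - 7) - (8 - 1*(-15)) = sqrt(-61) - (8 + 15) = I*sqrt(61) - 1*23 = I*sqrt(61) - 23 = -23 + I*sqrt(61)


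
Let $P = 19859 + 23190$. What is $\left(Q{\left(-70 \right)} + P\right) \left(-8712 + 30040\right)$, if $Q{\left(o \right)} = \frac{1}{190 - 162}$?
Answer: $\frac{6427048836}{7} \approx 9.1815 \cdot 10^{8}$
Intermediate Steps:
$Q{\left(o \right)} = \frac{1}{28}$
$P = 43049$
$\left(Q{\left(-70 \right)} + P\right) \left(-8712 + 30040\right) = \left(\frac{1}{28} + 43049\right) \left(-8712 + 30040\right) = \frac{1205373}{28} \cdot 21328 = \frac{6427048836}{7}$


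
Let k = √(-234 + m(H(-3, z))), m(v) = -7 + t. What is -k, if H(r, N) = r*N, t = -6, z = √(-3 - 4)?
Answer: -I*√247 ≈ -15.716*I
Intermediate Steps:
z = I*√7 (z = √(-7) = I*√7 ≈ 2.6458*I)
H(r, N) = N*r
m(v) = -13 (m(v) = -7 - 6 = -13)
k = I*√247 (k = √(-234 - 13) = √(-247) = I*√247 ≈ 15.716*I)
-k = -I*√247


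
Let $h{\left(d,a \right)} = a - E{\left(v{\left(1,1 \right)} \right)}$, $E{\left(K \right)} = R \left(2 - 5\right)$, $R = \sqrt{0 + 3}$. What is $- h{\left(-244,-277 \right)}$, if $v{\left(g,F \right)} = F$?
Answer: $277 - 3 \sqrt{3} \approx 271.8$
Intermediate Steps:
$R = \sqrt{3} \approx 1.732$
$E{\left(K \right)} = - 3 \sqrt{3}$ ($E{\left(K \right)} = \sqrt{3} \left(2 - 5\right) = \sqrt{3} \left(-3\right) = - 3 \sqrt{3}$)
$h{\left(d,a \right)} = a + 3 \sqrt{3}$ ($h{\left(d,a \right)} = a - - 3 \sqrt{3} = a + 3 \sqrt{3}$)
$- h{\left(-244,-277 \right)} = - (-277 + 3 \sqrt{3}) = 277 - 3 \sqrt{3}$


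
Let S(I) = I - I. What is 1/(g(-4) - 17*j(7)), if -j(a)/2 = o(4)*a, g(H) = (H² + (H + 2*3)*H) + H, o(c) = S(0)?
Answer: ¼ ≈ 0.25000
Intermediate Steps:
S(I) = 0
o(c) = 0
g(H) = H + H² + H*(6 + H) (g(H) = (H² + (H + 6)*H) + H = (H² + (6 + H)*H) + H = (H² + H*(6 + H)) + H = H + H² + H*(6 + H))
j(a) = 0 (j(a) = -0*a = -2*0 = 0)
1/(g(-4) - 17*j(7)) = 1/(-4*(7 + 2*(-4)) - 17*0) = 1/(-4*(7 - 8) + 0) = 1/(-4*(-1) + 0) = 1/(4 + 0) = 1/4 = ¼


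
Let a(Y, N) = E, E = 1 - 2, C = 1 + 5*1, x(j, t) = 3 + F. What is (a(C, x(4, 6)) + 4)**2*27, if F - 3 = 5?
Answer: 243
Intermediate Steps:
F = 8 (F = 3 + 5 = 8)
x(j, t) = 11 (x(j, t) = 3 + 8 = 11)
C = 6 (C = 1 + 5 = 6)
E = -1
a(Y, N) = -1
(a(C, x(4, 6)) + 4)**2*27 = (-1 + 4)**2*27 = 3**2*27 = 9*27 = 243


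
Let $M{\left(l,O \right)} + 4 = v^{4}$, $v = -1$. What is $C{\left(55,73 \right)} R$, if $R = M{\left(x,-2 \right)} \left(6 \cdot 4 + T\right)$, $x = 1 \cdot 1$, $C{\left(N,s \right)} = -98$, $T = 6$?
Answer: $8820$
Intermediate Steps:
$x = 1$
$M{\left(l,O \right)} = -3$ ($M{\left(l,O \right)} = -4 + \left(-1\right)^{4} = -4 + 1 = -3$)
$R = -90$ ($R = - 3 \left(6 \cdot 4 + 6\right) = - 3 \left(24 + 6\right) = \left(-3\right) 30 = -90$)
$C{\left(55,73 \right)} R = \left(-98\right) \left(-90\right) = 8820$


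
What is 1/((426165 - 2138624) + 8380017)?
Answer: 1/6667558 ≈ 1.4998e-7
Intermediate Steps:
1/((426165 - 2138624) + 8380017) = 1/(-1712459 + 8380017) = 1/6667558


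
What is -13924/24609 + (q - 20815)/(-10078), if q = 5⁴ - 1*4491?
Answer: 467048657/248009502 ≈ 1.8832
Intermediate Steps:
q = -3866 (q = 625 - 4491 = -3866)
-13924/24609 + (q - 20815)/(-10078) = -13924/24609 + (-3866 - 20815)/(-10078) = -13924*1/24609 - 24681*(-1/10078) = -13924/24609 + 24681/10078 = 467048657/248009502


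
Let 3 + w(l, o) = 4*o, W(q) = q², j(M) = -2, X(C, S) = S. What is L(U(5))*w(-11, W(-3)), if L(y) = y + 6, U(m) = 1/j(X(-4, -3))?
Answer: 363/2 ≈ 181.50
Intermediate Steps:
U(m) = -½ (U(m) = 1/(-2) = -½)
L(y) = 6 + y
w(l, o) = -3 + 4*o
L(U(5))*w(-11, W(-3)) = (6 - ½)*(-3 + 4*(-3)²) = 11*(-3 + 4*9)/2 = 11*(-3 + 36)/2 = (11/2)*33 = 363/2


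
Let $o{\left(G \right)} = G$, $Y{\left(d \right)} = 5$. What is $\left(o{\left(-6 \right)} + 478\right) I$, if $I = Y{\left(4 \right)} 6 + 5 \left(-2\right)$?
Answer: $9440$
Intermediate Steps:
$I = 20$ ($I = 5 \cdot 6 + 5 \left(-2\right) = 30 - 10 = 20$)
$\left(o{\left(-6 \right)} + 478\right) I = \left(-6 + 478\right) 20 = 472 \cdot 20 = 9440$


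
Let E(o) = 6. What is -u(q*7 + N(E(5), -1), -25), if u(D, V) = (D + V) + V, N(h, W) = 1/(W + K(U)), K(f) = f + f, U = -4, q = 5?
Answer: 136/9 ≈ 15.111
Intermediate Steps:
K(f) = 2*f
N(h, W) = 1/(-8 + W) (N(h, W) = 1/(W + 2*(-4)) = 1/(W - 8) = 1/(-8 + W))
u(D, V) = D + 2*V
-u(q*7 + N(E(5), -1), -25) = -((5*7 + 1/(-8 - 1)) + 2*(-25)) = -((35 + 1/(-9)) - 50) = -((35 - ⅑) - 50) = -(314/9 - 50) = -1*(-136/9) = 136/9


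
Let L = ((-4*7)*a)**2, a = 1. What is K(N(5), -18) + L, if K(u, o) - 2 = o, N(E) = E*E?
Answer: 768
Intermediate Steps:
N(E) = E**2
K(u, o) = 2 + o
L = 784 (L = (-4*7*1)**2 = (-28*1)**2 = (-28)**2 = 784)
K(N(5), -18) + L = (2 - 18) + 784 = -16 + 784 = 768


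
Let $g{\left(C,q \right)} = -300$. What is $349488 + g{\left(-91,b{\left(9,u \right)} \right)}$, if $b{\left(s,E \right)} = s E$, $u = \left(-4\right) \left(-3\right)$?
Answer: $349188$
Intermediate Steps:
$u = 12$
$b{\left(s,E \right)} = E s$
$349488 + g{\left(-91,b{\left(9,u \right)} \right)} = 349488 - 300 = 349188$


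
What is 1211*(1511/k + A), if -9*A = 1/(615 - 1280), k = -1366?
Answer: -1564260637/1167930 ≈ -1339.3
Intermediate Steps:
A = 1/5985 (A = -1/(9*(615 - 1280)) = -1/9/(-665) = -1/9*(-1/665) = 1/5985 ≈ 0.00016708)
1211*(1511/k + A) = 1211*(1511/(-1366) + 1/5985) = 1211*(1511*(-1/1366) + 1/5985) = 1211*(-1511/1366 + 1/5985) = 1211*(-9041969/8175510) = -1564260637/1167930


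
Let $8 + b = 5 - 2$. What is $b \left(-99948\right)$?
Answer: $499740$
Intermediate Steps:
$b = -5$ ($b = -8 + \left(5 - 2\right) = -8 + 3 = -5$)
$b \left(-99948\right) = \left(-5\right) \left(-99948\right) = 499740$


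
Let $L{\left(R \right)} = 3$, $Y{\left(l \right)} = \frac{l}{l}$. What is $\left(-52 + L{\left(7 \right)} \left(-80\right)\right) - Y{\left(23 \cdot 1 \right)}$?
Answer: $-293$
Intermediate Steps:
$Y{\left(l \right)} = 1$
$\left(-52 + L{\left(7 \right)} \left(-80\right)\right) - Y{\left(23 \cdot 1 \right)} = \left(-52 + 3 \left(-80\right)\right) - 1 = \left(-52 - 240\right) - 1 = -292 - 1 = -293$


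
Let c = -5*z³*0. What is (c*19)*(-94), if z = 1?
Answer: 0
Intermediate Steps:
c = 0 (c = -5*1³*0 = -5*1*0 = -5*0 = 0)
(c*19)*(-94) = (0*19)*(-94) = 0*(-94) = 0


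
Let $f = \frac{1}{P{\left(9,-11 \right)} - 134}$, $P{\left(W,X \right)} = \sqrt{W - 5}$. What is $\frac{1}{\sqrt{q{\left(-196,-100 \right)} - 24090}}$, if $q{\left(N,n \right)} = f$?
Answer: $- \frac{2 i \sqrt{104936073}}{3179881} \approx - 0.0064429 i$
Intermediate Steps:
$P{\left(W,X \right)} = \sqrt{-5 + W}$
$f = - \frac{1}{132}$ ($f = \frac{1}{\sqrt{-5 + 9} - 134} = \frac{1}{\sqrt{4} - 134} = \frac{1}{2 - 134} = \frac{1}{-132} = - \frac{1}{132} \approx -0.0075758$)
$q{\left(N,n \right)} = - \frac{1}{132}$
$\frac{1}{\sqrt{q{\left(-196,-100 \right)} - 24090}} = \frac{1}{\sqrt{- \frac{1}{132} - 24090}} = \frac{1}{\sqrt{- \frac{3179881}{132}}} = \frac{1}{\frac{1}{66} i \sqrt{104936073}} = - \frac{2 i \sqrt{104936073}}{3179881}$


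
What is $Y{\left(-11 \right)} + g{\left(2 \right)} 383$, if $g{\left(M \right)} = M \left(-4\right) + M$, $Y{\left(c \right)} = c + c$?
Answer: $-2320$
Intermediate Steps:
$Y{\left(c \right)} = 2 c$
$g{\left(M \right)} = - 3 M$ ($g{\left(M \right)} = - 4 M + M = - 3 M$)
$Y{\left(-11 \right)} + g{\left(2 \right)} 383 = 2 \left(-11\right) + \left(-3\right) 2 \cdot 383 = -22 - 2298 = -2320$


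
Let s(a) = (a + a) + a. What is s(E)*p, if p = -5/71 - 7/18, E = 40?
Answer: -11740/213 ≈ -55.117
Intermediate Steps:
s(a) = 3*a (s(a) = 2*a + a = 3*a)
p = -587/1278 (p = -5*1/71 - 7*1/18 = -5/71 - 7/18 = -587/1278 ≈ -0.45931)
s(E)*p = (3*40)*(-587/1278) = 120*(-587/1278) = -11740/213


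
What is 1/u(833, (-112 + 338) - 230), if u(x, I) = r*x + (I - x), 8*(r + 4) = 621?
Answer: 8/483941 ≈ 1.6531e-5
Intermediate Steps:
r = 589/8 (r = -4 + (1/8)*621 = -4 + 621/8 = 589/8 ≈ 73.625)
u(x, I) = I + 581*x/8 (u(x, I) = 589*x/8 + (I - x) = I + 581*x/8)
1/u(833, (-112 + 338) - 230) = 1/(((-112 + 338) - 230) + (581/8)*833) = 1/((226 - 230) + 483973/8) = 1/(-4 + 483973/8) = 1/(483941/8) = 8/483941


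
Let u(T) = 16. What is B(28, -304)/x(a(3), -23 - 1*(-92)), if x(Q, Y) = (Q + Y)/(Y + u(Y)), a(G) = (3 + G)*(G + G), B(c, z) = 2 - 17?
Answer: -85/7 ≈ -12.143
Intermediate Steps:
B(c, z) = -15
a(G) = 2*G*(3 + G) (a(G) = (3 + G)*(2*G) = 2*G*(3 + G))
x(Q, Y) = (Q + Y)/(16 + Y) (x(Q, Y) = (Q + Y)/(Y + 16) = (Q + Y)/(16 + Y))
B(28, -304)/x(a(3), -23 - 1*(-92)) = -15*(16 + (-23 - 1*(-92)))/(2*3*(3 + 3) + (-23 - 1*(-92))) = -15*(16 + (-23 + 92))/(2*3*6 + (-23 + 92)) = -15*(16 + 69)/(36 + 69) = -15/(105/85) = -15/((1/85)*105) = -15/21/17 = -15*17/21 = -85/7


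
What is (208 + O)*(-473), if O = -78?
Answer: -61490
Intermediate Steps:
(208 + O)*(-473) = (208 - 78)*(-473) = 130*(-473) = -61490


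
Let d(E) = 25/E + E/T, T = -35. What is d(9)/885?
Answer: 794/278775 ≈ 0.0028482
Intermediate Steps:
d(E) = 25/E - E/35 (d(E) = 25/E + E/(-35) = 25/E + E*(-1/35) = 25/E - E/35)
d(9)/885 = (25/9 - 1/35*9)/885 = (25*(⅑) - 9/35)*(1/885) = (25/9 - 9/35)*(1/885) = (794/315)*(1/885) = 794/278775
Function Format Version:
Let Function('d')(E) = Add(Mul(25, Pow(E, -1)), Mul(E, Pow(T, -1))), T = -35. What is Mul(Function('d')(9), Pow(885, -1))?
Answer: Rational(794, 278775) ≈ 0.0028482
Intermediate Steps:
Function('d')(E) = Add(Mul(25, Pow(E, -1)), Mul(Rational(-1, 35), E)) (Function('d')(E) = Add(Mul(25, Pow(E, -1)), Mul(E, Pow(-35, -1))) = Add(Mul(25, Pow(E, -1)), Mul(E, Rational(-1, 35))) = Add(Mul(25, Pow(E, -1)), Mul(Rational(-1, 35), E)))
Mul(Function('d')(9), Pow(885, -1)) = Mul(Add(Mul(25, Pow(9, -1)), Mul(Rational(-1, 35), 9)), Pow(885, -1)) = Mul(Add(Mul(25, Rational(1, 9)), Rational(-9, 35)), Rational(1, 885)) = Mul(Add(Rational(25, 9), Rational(-9, 35)), Rational(1, 885)) = Mul(Rational(794, 315), Rational(1, 885)) = Rational(794, 278775)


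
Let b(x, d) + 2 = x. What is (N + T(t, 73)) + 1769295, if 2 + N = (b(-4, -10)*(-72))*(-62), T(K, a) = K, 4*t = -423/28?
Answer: 195160585/112 ≈ 1.7425e+6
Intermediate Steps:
t = -423/112 (t = (-423/28)/4 = (-423*1/28)/4 = (¼)*(-423/28) = -423/112 ≈ -3.7768)
b(x, d) = -2 + x
N = -26786 (N = -2 + ((-2 - 4)*(-72))*(-62) = -2 - 6*(-72)*(-62) = -2 + 432*(-62) = -2 - 26784 = -26786)
(N + T(t, 73)) + 1769295 = (-26786 - 423/112) + 1769295 = -3000455/112 + 1769295 = 195160585/112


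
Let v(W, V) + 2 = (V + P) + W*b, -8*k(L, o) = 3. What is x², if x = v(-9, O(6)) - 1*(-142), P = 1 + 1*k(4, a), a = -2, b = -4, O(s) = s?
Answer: 2134521/64 ≈ 33352.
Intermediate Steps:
k(L, o) = -3/8 (k(L, o) = -⅛*3 = -3/8)
P = 5/8 (P = 1 + 1*(-3/8) = 1 - 3/8 = 5/8 ≈ 0.62500)
v(W, V) = -11/8 + V - 4*W (v(W, V) = -2 + ((V + 5/8) + W*(-4)) = -2 + ((5/8 + V) - 4*W) = -2 + (5/8 + V - 4*W) = -11/8 + V - 4*W)
x = 1461/8 (x = (-11/8 + 6 - 4*(-9)) - 1*(-142) = (-11/8 + 6 + 36) + 142 = 325/8 + 142 = 1461/8 ≈ 182.63)
x² = (1461/8)² = 2134521/64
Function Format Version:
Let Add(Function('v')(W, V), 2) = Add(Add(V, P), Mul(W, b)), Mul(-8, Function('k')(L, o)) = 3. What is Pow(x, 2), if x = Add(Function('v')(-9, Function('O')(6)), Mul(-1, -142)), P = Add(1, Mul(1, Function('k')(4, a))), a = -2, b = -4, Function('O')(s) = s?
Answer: Rational(2134521, 64) ≈ 33352.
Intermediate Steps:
Function('k')(L, o) = Rational(-3, 8) (Function('k')(L, o) = Mul(Rational(-1, 8), 3) = Rational(-3, 8))
P = Rational(5, 8) (P = Add(1, Mul(1, Rational(-3, 8))) = Add(1, Rational(-3, 8)) = Rational(5, 8) ≈ 0.62500)
Function('v')(W, V) = Add(Rational(-11, 8), V, Mul(-4, W)) (Function('v')(W, V) = Add(-2, Add(Add(V, Rational(5, 8)), Mul(W, -4))) = Add(-2, Add(Add(Rational(5, 8), V), Mul(-4, W))) = Add(-2, Add(Rational(5, 8), V, Mul(-4, W))) = Add(Rational(-11, 8), V, Mul(-4, W)))
x = Rational(1461, 8) (x = Add(Add(Rational(-11, 8), 6, Mul(-4, -9)), Mul(-1, -142)) = Add(Add(Rational(-11, 8), 6, 36), 142) = Add(Rational(325, 8), 142) = Rational(1461, 8) ≈ 182.63)
Pow(x, 2) = Pow(Rational(1461, 8), 2) = Rational(2134521, 64)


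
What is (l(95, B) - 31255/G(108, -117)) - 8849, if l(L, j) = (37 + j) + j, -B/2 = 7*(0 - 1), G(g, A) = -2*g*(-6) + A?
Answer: -10387591/1179 ≈ -8810.5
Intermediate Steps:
G(g, A) = A + 12*g (G(g, A) = 12*g + A = A + 12*g)
B = 14 (B = -14*(0 - 1) = -14*(-1) = -2*(-7) = 14)
l(L, j) = 37 + 2*j
(l(95, B) - 31255/G(108, -117)) - 8849 = ((37 + 2*14) - 31255/(-117 + 12*108)) - 8849 = ((37 + 28) - 31255/(-117 + 1296)) - 8849 = (65 - 31255/1179) - 8849 = 45380/1179 - 8849 = -10387591/1179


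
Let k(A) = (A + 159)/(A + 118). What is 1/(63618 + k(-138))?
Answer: 20/1272339 ≈ 1.5719e-5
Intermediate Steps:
k(A) = (159 + A)/(118 + A)
1/(63618 + k(-138)) = 1/(63618 + (159 - 138)/(118 - 138)) = 1/(63618 + 21/(-20)) = 1/(63618 - 1/20*21) = 1/(63618 - 21/20) = 1/(1272339/20) = 20/1272339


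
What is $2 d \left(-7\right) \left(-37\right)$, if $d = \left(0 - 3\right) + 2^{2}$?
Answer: $518$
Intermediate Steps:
$d = 1$ ($d = -3 + 4 = 1$)
$2 d \left(-7\right) \left(-37\right) = 2 \cdot 1 \left(-7\right) \left(-37\right) = 2 \left(-7\right) \left(-37\right) = \left(-14\right) \left(-37\right) = 518$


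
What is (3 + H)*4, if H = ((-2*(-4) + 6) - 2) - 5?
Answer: 40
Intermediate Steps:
H = 7 (H = ((8 + 6) - 2) - 5 = (14 - 2) - 5 = 12 - 5 = 7)
(3 + H)*4 = (3 + 7)*4 = 10*4 = 40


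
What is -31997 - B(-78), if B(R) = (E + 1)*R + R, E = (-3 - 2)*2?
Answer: -32621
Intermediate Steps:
E = -10 (E = -5*2 = -10)
B(R) = -8*R (B(R) = (-10 + 1)*R + R = -9*R + R = -8*R)
-31997 - B(-78) = -31997 - (-8)*(-78) = -31997 - 1*624 = -31997 - 624 = -32621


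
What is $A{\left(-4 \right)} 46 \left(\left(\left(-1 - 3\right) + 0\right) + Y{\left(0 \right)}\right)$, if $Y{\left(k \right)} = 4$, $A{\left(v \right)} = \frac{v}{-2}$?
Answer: $0$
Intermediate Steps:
$A{\left(v \right)} = - \frac{v}{2}$ ($A{\left(v \right)} = v \left(- \frac{1}{2}\right) = - \frac{v}{2}$)
$A{\left(-4 \right)} 46 \left(\left(\left(-1 - 3\right) + 0\right) + Y{\left(0 \right)}\right) = \left(- \frac{1}{2}\right) \left(-4\right) 46 \left(\left(\left(-1 - 3\right) + 0\right) + 4\right) = 2 \cdot 46 \left(\left(-4 + 0\right) + 4\right) = 92 \left(-4 + 4\right) = 92 \cdot 0 = 0$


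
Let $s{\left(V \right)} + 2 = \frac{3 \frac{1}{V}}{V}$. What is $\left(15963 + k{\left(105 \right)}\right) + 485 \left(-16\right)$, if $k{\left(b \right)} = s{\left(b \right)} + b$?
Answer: $\frac{30524551}{3675} \approx 8306.0$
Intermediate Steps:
$s{\left(V \right)} = -2 + \frac{3}{V^{2}}$ ($s{\left(V \right)} = -2 + \frac{3 \frac{1}{V}}{V} = -2 + \frac{3}{V^{2}}$)
$k{\left(b \right)} = -2 + b + \frac{3}{b^{2}}$ ($k{\left(b \right)} = \left(-2 + \frac{3}{b^{2}}\right) + b = -2 + b + \frac{3}{b^{2}}$)
$\left(15963 + k{\left(105 \right)}\right) + 485 \left(-16\right) = \left(15963 + \left(-2 + 105 + \frac{3}{11025}\right)\right) + 485 \left(-16\right) = \left(15963 + \left(-2 + 105 + 3 \cdot \frac{1}{11025}\right)\right) - 7760 = \left(15963 + \left(-2 + 105 + \frac{1}{3675}\right)\right) - 7760 = \left(15963 + \frac{378526}{3675}\right) - 7760 = \frac{59042551}{3675} - 7760 = \frac{30524551}{3675}$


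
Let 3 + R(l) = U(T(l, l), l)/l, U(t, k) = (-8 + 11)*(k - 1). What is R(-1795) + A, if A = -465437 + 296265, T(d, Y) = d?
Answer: -303663737/1795 ≈ -1.6917e+5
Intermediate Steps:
U(t, k) = -3 + 3*k (U(t, k) = 3*(-1 + k) = -3 + 3*k)
A = -169172
R(l) = -3 + (-3 + 3*l)/l
R(-1795) + A = -3/(-1795) - 169172 = -3*(-1/1795) - 169172 = 3/1795 - 169172 = -303663737/1795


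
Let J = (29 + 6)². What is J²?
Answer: 1500625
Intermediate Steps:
J = 1225 (J = 35² = 1225)
J² = 1225² = 1500625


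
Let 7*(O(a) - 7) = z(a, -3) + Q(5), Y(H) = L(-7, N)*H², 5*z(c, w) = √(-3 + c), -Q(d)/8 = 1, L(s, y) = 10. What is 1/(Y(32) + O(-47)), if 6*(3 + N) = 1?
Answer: 502047/5143901843 - 7*I*√2/5143901843 ≈ 9.76e-5 - 1.9245e-9*I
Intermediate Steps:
N = -17/6 (N = -3 + (⅙)*1 = -3 + ⅙ = -17/6 ≈ -2.8333)
Q(d) = -8 (Q(d) = -8*1 = -8)
z(c, w) = √(-3 + c)/5
Y(H) = 10*H²
O(a) = 41/7 + √(-3 + a)/35 (O(a) = 7 + (√(-3 + a)/5 - 8)/7 = 7 + (-8 + √(-3 + a)/5)/7 = 7 + (-8/7 + √(-3 + a)/35) = 41/7 + √(-3 + a)/35)
1/(Y(32) + O(-47)) = 1/(10*32² + (41/7 + √(-3 - 47)/35)) = 1/(10*1024 + (41/7 + √(-50)/35)) = 1/(10240 + (41/7 + (5*I*√2)/35)) = 1/(10240 + (41/7 + I*√2/7)) = 1/(71721/7 + I*√2/7)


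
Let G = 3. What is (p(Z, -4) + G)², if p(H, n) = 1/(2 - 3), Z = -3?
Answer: 4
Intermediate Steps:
p(H, n) = -1 (p(H, n) = 1/(-1) = -1)
(p(Z, -4) + G)² = (-1 + 3)² = 2² = 4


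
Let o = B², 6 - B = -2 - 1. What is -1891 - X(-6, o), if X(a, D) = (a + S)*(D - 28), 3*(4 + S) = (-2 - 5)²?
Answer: -6680/3 ≈ -2226.7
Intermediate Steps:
B = 9 (B = 6 - (-2 - 1) = 6 - 1*(-3) = 6 + 3 = 9)
S = 37/3 (S = -4 + (-2 - 5)²/3 = -4 + (⅓)*(-7)² = -4 + (⅓)*49 = -4 + 49/3 = 37/3 ≈ 12.333)
o = 81 (o = 9² = 81)
X(a, D) = (-28 + D)*(37/3 + a) (X(a, D) = (a + 37/3)*(D - 28) = (37/3 + a)*(-28 + D) = (-28 + D)*(37/3 + a))
-1891 - X(-6, o) = -1891 - (-1036/3 - 28*(-6) + (37/3)*81 + 81*(-6)) = -1891 - (-1036/3 + 168 + 999 - 486) = -1891 - 1*1007/3 = -1891 - 1007/3 = -6680/3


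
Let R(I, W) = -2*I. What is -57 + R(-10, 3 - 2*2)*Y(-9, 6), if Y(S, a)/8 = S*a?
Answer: -8697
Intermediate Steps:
Y(S, a) = 8*S*a (Y(S, a) = 8*(S*a) = 8*S*a)
-57 + R(-10, 3 - 2*2)*Y(-9, 6) = -57 + (-2*(-10))*(8*(-9)*6) = -57 + 20*(-432) = -57 - 8640 = -8697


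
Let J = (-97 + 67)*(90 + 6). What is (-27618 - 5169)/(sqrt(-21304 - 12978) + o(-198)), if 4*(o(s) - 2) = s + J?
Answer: 100656090/2493353 + 131148*I*sqrt(34282)/2493353 ≈ 40.37 + 9.7389*I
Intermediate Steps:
J = -2880 (J = -30*96 = -2880)
o(s) = -718 + s/4 (o(s) = 2 + (s - 2880)/4 = 2 + (-2880 + s)/4 = 2 + (-720 + s/4) = -718 + s/4)
(-27618 - 5169)/(sqrt(-21304 - 12978) + o(-198)) = (-27618 - 5169)/(sqrt(-21304 - 12978) + (-718 + (1/4)*(-198))) = -32787/(sqrt(-34282) + (-718 - 99/2)) = -32787/(I*sqrt(34282) - 1535/2) = -32787/(-1535/2 + I*sqrt(34282))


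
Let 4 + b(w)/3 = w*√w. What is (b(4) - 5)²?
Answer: 49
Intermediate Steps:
b(w) = -12 + 3*w^(3/2) (b(w) = -12 + 3*(w*√w) = -12 + 3*w^(3/2))
(b(4) - 5)² = ((-12 + 3*4^(3/2)) - 5)² = ((-12 + 3*8) - 5)² = ((-12 + 24) - 5)² = (12 - 5)² = 7² = 49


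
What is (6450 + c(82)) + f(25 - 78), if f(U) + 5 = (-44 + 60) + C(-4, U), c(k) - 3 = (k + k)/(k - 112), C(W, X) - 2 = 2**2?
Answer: 96968/15 ≈ 6464.5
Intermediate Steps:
C(W, X) = 6 (C(W, X) = 2 + 2**2 = 2 + 4 = 6)
c(k) = 3 + 2*k/(-112 + k) (c(k) = 3 + (k + k)/(k - 112) = 3 + (2*k)/(-112 + k) = 3 + 2*k/(-112 + k))
f(U) = 17 (f(U) = -5 + ((-44 + 60) + 6) = -5 + (16 + 6) = -5 + 22 = 17)
(6450 + c(82)) + f(25 - 78) = (6450 + (-336 + 5*82)/(-112 + 82)) + 17 = (6450 + (-336 + 410)/(-30)) + 17 = (6450 - 1/30*74) + 17 = (6450 - 37/15) + 17 = 96713/15 + 17 = 96968/15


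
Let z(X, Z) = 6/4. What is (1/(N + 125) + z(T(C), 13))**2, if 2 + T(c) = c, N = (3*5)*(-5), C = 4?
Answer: 1444/625 ≈ 2.3104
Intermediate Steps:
N = -75 (N = 15*(-5) = -75)
T(c) = -2 + c
z(X, Z) = 3/2 (z(X, Z) = 6*(1/4) = 3/2)
(1/(N + 125) + z(T(C), 13))**2 = (1/(-75 + 125) + 3/2)**2 = (1/50 + 3/2)**2 = (38/25)**2 = 1444/625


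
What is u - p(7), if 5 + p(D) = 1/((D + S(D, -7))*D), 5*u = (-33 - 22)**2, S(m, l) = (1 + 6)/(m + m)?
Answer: 64048/105 ≈ 609.98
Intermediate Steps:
S(m, l) = 7/(2*m) (S(m, l) = 7/((2*m)) = 7*(1/(2*m)) = 7/(2*m))
u = 605 (u = (-33 - 22)**2/5 = (1/5)*(-55)**2 = (1/5)*3025 = 605)
p(D) = -5 + 1/(D*(D + 7/(2*D))) (p(D) = -5 + 1/((D + 7/(2*D))*D) = -5 + 1/(D*(D + 7/(2*D))))
u - p(7) = 605 - (-33 - 10*7**2)/(7 + 2*7**2) = 605 - (-33 - 10*49)/(7 + 2*49) = 605 - (-33 - 490)/(7 + 98) = 605 - (-523)/105 = 605 - 1*(-523/105) = 605 + 523/105 = 64048/105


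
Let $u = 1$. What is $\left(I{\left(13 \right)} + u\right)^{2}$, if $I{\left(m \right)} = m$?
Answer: $196$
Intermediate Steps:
$\left(I{\left(13 \right)} + u\right)^{2} = \left(13 + 1\right)^{2} = 14^{2} = 196$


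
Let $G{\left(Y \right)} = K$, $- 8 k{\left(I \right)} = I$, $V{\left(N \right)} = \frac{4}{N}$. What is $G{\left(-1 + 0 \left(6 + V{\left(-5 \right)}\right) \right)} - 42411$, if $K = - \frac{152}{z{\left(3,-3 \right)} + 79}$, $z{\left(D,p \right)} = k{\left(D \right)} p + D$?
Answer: $- \frac{1484449}{35} \approx -42413.0$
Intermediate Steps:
$k{\left(I \right)} = - \frac{I}{8}$
$z{\left(D,p \right)} = D - \frac{D p}{8}$ ($z{\left(D,p \right)} = - \frac{D}{8} p + D = - \frac{D p}{8} + D = D - \frac{D p}{8}$)
$K = - \frac{64}{35}$ ($K = - \frac{152}{\frac{1}{8} \cdot 3 \left(8 - -3\right) + 79} = - \frac{152}{\frac{1}{8} \cdot 3 \left(8 + 3\right) + 79} = - \frac{152}{\frac{1}{8} \cdot 3 \cdot 11 + 79} = - \frac{152}{\frac{33}{8} + 79} = - \frac{152}{\frac{665}{8}} = \left(-152\right) \frac{8}{665} = - \frac{64}{35} \approx -1.8286$)
$G{\left(Y \right)} = - \frac{64}{35}$
$G{\left(-1 + 0 \left(6 + V{\left(-5 \right)}\right) \right)} - 42411 = - \frac{64}{35} - 42411 = - \frac{1484449}{35}$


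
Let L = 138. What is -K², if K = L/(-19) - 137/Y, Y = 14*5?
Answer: -150381169/1768900 ≈ -85.014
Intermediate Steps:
Y = 70
K = -12263/1330 (K = 138/(-19) - 137/70 = 138*(-1/19) - 137*1/70 = -138/19 - 137/70 = -12263/1330 ≈ -9.2203)
-K² = -(-12263/1330)² = -1*150381169/1768900 = -150381169/1768900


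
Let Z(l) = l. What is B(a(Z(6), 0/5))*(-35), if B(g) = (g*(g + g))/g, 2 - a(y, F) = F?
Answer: -140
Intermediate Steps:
a(y, F) = 2 - F
B(g) = 2*g (B(g) = (g*(2*g))/g = (2*g²)/g = 2*g)
B(a(Z(6), 0/5))*(-35) = (2*(2 - 0/5))*(-35) = (2*(2 - 1*0))*(-35) = (2*(2 + 0))*(-35) = (2*2)*(-35) = 4*(-35) = -140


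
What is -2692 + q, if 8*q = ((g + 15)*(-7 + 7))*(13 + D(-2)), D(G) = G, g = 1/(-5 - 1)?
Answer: -2692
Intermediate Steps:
g = -⅙ (g = 1/(-6) = -⅙ ≈ -0.16667)
q = 0 (q = (((-⅙ + 15)*(-7 + 7))*(13 - 2))/8 = (((89/6)*0)*11)/8 = (0*11)/8 = (⅛)*0 = 0)
-2692 + q = -2692 + 0 = -2692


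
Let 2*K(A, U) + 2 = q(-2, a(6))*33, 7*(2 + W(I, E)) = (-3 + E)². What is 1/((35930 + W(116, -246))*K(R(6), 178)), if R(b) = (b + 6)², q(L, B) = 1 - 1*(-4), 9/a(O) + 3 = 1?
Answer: 14/51100011 ≈ 2.7397e-7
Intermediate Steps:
W(I, E) = -2 + (-3 + E)²/7
a(O) = -9/2 (a(O) = 9/(-3 + 1) = 9/(-2) = 9*(-½) = -9/2)
q(L, B) = 5 (q(L, B) = 1 + 4 = 5)
R(b) = (6 + b)²
K(A, U) = 163/2 (K(A, U) = -1 + (5*33)/2 = -1 + (½)*165 = -1 + 165/2 = 163/2)
1/((35930 + W(116, -246))*K(R(6), 178)) = 1/((35930 + (-2 + (-3 - 246)²/7))*(163/2)) = (2/163)/(35930 + (-2 + (⅐)*(-249)²)) = (2/163)/(35930 + (-2 + (⅐)*62001)) = (2/163)/(35930 + (-2 + 62001/7)) = (2/163)/(35930 + 61987/7) = (2/163)/(313497/7) = (7/313497)*(2/163) = 14/51100011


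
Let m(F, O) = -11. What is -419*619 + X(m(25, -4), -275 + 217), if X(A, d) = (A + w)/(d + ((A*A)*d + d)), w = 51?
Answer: -925140707/3567 ≈ -2.5936e+5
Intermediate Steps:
X(A, d) = (51 + A)/(2*d + d*A**2) (X(A, d) = (A + 51)/(d + ((A*A)*d + d)) = (51 + A)/(d + (A**2*d + d)) = (51 + A)/(d + (d*A**2 + d)) = (51 + A)/(d + (d + d*A**2)) = (51 + A)/(2*d + d*A**2))
-419*619 + X(m(25, -4), -275 + 217) = -419*619 + (51 - 11)/((-275 + 217)*(2 + (-11)**2)) = -259361 + 40/(-58*(2 + 121)) = -259361 - 1/58*40/123 = -259361 - 1/58*1/123*40 = -259361 - 20/3567 = -925140707/3567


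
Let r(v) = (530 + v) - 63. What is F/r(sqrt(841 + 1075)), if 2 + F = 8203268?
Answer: 3830925222/216173 - 16406532*sqrt(479)/216173 ≈ 16061.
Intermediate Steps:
F = 8203266 (F = -2 + 8203268 = 8203266)
r(v) = 467 + v
F/r(sqrt(841 + 1075)) = 8203266/(467 + sqrt(841 + 1075)) = 8203266/(467 + sqrt(1916)) = 8203266/(467 + 2*sqrt(479))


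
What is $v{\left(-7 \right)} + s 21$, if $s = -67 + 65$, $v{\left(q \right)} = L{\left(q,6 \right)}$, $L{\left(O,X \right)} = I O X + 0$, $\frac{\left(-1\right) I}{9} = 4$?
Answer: $1470$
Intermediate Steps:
$I = -36$ ($I = \left(-9\right) 4 = -36$)
$L{\left(O,X \right)} = - 36 O X$ ($L{\left(O,X \right)} = - 36 O X + 0 = - 36 O X$)
$v{\left(q \right)} = - 216 q$ ($v{\left(q \right)} = \left(-36\right) q 6 = - 216 q$)
$s = -2$
$v{\left(-7 \right)} + s 21 = \left(-216\right) \left(-7\right) - 42 = 1512 - 42 = 1470$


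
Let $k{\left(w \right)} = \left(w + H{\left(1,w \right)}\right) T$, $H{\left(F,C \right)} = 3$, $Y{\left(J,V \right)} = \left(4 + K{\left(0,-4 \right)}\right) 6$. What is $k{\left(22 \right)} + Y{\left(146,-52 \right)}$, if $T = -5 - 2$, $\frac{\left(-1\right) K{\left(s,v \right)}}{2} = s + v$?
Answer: $-103$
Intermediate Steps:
$K{\left(s,v \right)} = - 2 s - 2 v$ ($K{\left(s,v \right)} = - 2 \left(s + v\right) = - 2 s - 2 v$)
$Y{\left(J,V \right)} = 72$ ($Y{\left(J,V \right)} = \left(4 - -8\right) 6 = \left(4 + \left(0 + 8\right)\right) 6 = \left(4 + 8\right) 6 = 12 \cdot 6 = 72$)
$T = -7$ ($T = -5 - 2 = -7$)
$k{\left(w \right)} = -21 - 7 w$ ($k{\left(w \right)} = \left(w + 3\right) \left(-7\right) = \left(3 + w\right) \left(-7\right) = -21 - 7 w$)
$k{\left(22 \right)} + Y{\left(146,-52 \right)} = \left(-21 - 154\right) + 72 = -175 + 72 = -103$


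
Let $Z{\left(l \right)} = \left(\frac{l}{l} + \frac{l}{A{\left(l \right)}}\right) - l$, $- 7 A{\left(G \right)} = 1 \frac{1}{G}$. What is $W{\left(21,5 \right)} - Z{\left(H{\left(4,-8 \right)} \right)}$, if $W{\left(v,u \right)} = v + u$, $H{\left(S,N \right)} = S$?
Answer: $141$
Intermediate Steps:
$A{\left(G \right)} = - \frac{1}{7 G}$ ($A{\left(G \right)} = - \frac{1 \frac{1}{G}}{7} = - \frac{1}{7 G}$)
$W{\left(v,u \right)} = u + v$
$Z{\left(l \right)} = 1 - l - 7 l^{2}$ ($Z{\left(l \right)} = \left(\frac{l}{l} + \frac{l}{\left(- \frac{1}{7}\right) \frac{1}{l}}\right) - l = \left(1 + l \left(- 7 l\right)\right) - l = \left(1 - 7 l^{2}\right) - l = 1 - l - 7 l^{2}$)
$W{\left(21,5 \right)} - Z{\left(H{\left(4,-8 \right)} \right)} = \left(5 + 21\right) - \left(1 - 4 - 7 \cdot 4^{2}\right) = 26 - \left(1 - 4 - 112\right) = 26 - -115 = 26 + 115 = 141$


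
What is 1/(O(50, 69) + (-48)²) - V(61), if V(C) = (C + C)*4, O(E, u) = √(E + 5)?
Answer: -2590477864/5308361 - √55/5308361 ≈ -488.00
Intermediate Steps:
O(E, u) = √(5 + E)
V(C) = 8*C (V(C) = (2*C)*4 = 8*C)
1/(O(50, 69) + (-48)²) - V(61) = 1/(√(5 + 50) + (-48)²) - 8*61 = 1/(√55 + 2304) - 1*488 = 1/(2304 + √55) - 488 = -488 + 1/(2304 + √55)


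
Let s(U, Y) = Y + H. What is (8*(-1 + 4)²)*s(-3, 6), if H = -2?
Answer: 288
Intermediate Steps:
s(U, Y) = -2 + Y (s(U, Y) = Y - 2 = -2 + Y)
(8*(-1 + 4)²)*s(-3, 6) = (8*(-1 + 4)²)*(-2 + 6) = (8*3²)*4 = (8*9)*4 = 72*4 = 288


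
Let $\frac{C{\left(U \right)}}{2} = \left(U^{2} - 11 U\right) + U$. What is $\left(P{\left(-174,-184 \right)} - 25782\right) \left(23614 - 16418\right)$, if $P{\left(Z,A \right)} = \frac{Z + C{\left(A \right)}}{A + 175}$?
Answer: $- \frac{2182230176}{9} \approx -2.4247 \cdot 10^{8}$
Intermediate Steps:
$C{\left(U \right)} = - 20 U + 2 U^{2}$ ($C{\left(U \right)} = 2 \left(\left(U^{2} - 11 U\right) + U\right) = 2 \left(U^{2} - 10 U\right) = - 20 U + 2 U^{2}$)
$P{\left(Z,A \right)} = \frac{Z + 2 A \left(-10 + A\right)}{175 + A}$ ($P{\left(Z,A \right)} = \frac{Z + 2 A \left(-10 + A\right)}{A + 175} = \frac{Z + 2 A \left(-10 + A\right)}{175 + A}$)
$\left(P{\left(-174,-184 \right)} - 25782\right) \left(23614 - 16418\right) = \left(\frac{-174 + 2 \left(-184\right) \left(-10 - 184\right)}{175 - 184} - 25782\right) \left(23614 - 16418\right) = \left(\frac{-174 + 2 \left(-184\right) \left(-194\right)}{-9} - 25782\right) 7196 = \left(- \frac{-174 + 71392}{9} - 25782\right) 7196 = \left(\left(- \frac{1}{9}\right) 71218 - 25782\right) 7196 = \left(- \frac{71218}{9} - 25782\right) 7196 = \left(- \frac{303256}{9}\right) 7196 = - \frac{2182230176}{9}$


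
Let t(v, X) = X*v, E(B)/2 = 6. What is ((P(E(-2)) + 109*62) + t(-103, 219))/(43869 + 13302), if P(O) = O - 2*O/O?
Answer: -277/1003 ≈ -0.27617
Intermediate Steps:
E(B) = 12 (E(B) = 2*6 = 12)
P(O) = -2 + O (P(O) = O - 2*1 = O - 2 = -2 + O)
((P(E(-2)) + 109*62) + t(-103, 219))/(43869 + 13302) = (((-2 + 12) + 109*62) + 219*(-103))/(43869 + 13302) = ((10 + 6758) - 22557)/57171 = (6768 - 22557)*(1/57171) = -15789*1/57171 = -277/1003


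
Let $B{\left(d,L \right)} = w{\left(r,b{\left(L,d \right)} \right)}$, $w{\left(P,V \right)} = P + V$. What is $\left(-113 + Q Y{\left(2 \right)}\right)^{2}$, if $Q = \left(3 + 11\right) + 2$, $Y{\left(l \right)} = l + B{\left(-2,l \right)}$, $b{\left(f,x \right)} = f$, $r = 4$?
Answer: $225$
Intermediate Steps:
$B{\left(d,L \right)} = 4 + L$
$Y{\left(l \right)} = 4 + 2 l$ ($Y{\left(l \right)} = l + \left(4 + l\right) = 4 + 2 l$)
$Q = 16$ ($Q = 14 + 2 = 16$)
$\left(-113 + Q Y{\left(2 \right)}\right)^{2} = \left(-113 + 16 \left(4 + 2 \cdot 2\right)\right)^{2} = \left(-113 + 16 \left(4 + 4\right)\right)^{2} = \left(-113 + 16 \cdot 8\right)^{2} = \left(-113 + 128\right)^{2} = 15^{2} = 225$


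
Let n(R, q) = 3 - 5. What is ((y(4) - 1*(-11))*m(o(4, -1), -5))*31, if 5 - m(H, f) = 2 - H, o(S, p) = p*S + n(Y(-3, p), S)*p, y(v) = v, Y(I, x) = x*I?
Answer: 465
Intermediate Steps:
Y(I, x) = I*x
n(R, q) = -2
o(S, p) = -2*p + S*p (o(S, p) = p*S - 2*p = S*p - 2*p = -2*p + S*p)
m(H, f) = 3 + H (m(H, f) = 5 - (2 - H) = 5 + (-2 + H) = 3 + H)
((y(4) - 1*(-11))*m(o(4, -1), -5))*31 = ((4 - 1*(-11))*(3 - (-2 + 4)))*31 = ((4 + 11)*(3 - 1*2))*31 = (15*(3 - 2))*31 = (15*1)*31 = 15*31 = 465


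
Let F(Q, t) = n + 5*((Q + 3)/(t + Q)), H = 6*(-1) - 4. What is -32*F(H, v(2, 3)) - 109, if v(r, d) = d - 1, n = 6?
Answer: -441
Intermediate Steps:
v(r, d) = -1 + d
H = -10 (H = -6 - 4 = -10)
F(Q, t) = 6 + 5*(3 + Q)/(Q + t) (F(Q, t) = 6 + 5*((Q + 3)/(t + Q)) = 6 + 5*((3 + Q)/(Q + t)) = 6 + 5*(3 + Q)/(Q + t))
-32*F(H, v(2, 3)) - 109 = -32*(15 + 6*(-1 + 3) + 11*(-10))/(-10 + (-1 + 3)) - 109 = -32*(15 + 6*2 - 110)/(-10 + 2) - 109 = -32*(15 + 12 - 110)/(-8) - 109 = -(-4)*(-83) - 109 = -32*83/8 - 109 = -332 - 109 = -441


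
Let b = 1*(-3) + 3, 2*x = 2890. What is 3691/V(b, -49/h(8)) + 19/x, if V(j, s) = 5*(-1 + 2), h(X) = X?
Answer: 1066718/1445 ≈ 738.21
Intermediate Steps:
x = 1445 (x = (1/2)*2890 = 1445)
b = 0 (b = -3 + 3 = 0)
V(j, s) = 5 (V(j, s) = 5*1 = 5)
3691/V(b, -49/h(8)) + 19/x = 3691/5 + 19/1445 = 1066718/1445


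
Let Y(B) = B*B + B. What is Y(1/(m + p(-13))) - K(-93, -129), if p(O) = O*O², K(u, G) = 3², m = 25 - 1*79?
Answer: -45605259/5067001 ≈ -9.0004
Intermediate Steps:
m = -54 (m = 25 - 79 = -54)
K(u, G) = 9
p(O) = O³
Y(B) = B + B² (Y(B) = B² + B = B + B²)
Y(1/(m + p(-13))) - K(-93, -129) = (1 + 1/(-54 + (-13)³))/(-54 + (-13)³) - 1*9 = (1 + 1/(-54 - 2197))/(-54 - 2197) - 9 = (1 + 1/(-2251))/(-2251) - 9 = -(1 - 1/2251)/2251 - 9 = -1/2251*2250/2251 - 9 = -2250/5067001 - 9 = -45605259/5067001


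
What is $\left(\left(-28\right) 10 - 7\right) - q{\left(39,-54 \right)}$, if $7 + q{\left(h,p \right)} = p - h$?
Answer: $-187$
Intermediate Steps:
$q{\left(h,p \right)} = -7 + p - h$ ($q{\left(h,p \right)} = -7 - \left(h - p\right) = -7 + p - h$)
$\left(\left(-28\right) 10 - 7\right) - q{\left(39,-54 \right)} = \left(\left(-28\right) 10 - 7\right) - \left(-7 - 54 - 39\right) = \left(-280 - 7\right) - \left(-7 - 54 - 39\right) = -287 - -100 = -287 + 100 = -187$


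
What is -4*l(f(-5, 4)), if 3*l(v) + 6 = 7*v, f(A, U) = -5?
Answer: 164/3 ≈ 54.667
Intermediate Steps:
l(v) = -2 + 7*v/3 (l(v) = -2 + (7*v)/3 = -2 + 7*v/3)
-4*l(f(-5, 4)) = -4*(-2 + (7/3)*(-5)) = -4*(-2 - 35/3) = -4*(-41/3) = 164/3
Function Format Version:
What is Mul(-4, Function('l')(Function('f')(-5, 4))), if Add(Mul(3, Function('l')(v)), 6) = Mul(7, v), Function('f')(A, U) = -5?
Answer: Rational(164, 3) ≈ 54.667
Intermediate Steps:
Function('l')(v) = Add(-2, Mul(Rational(7, 3), v)) (Function('l')(v) = Add(-2, Mul(Rational(1, 3), Mul(7, v))) = Add(-2, Mul(Rational(7, 3), v)))
Mul(-4, Function('l')(Function('f')(-5, 4))) = Mul(-4, Add(-2, Mul(Rational(7, 3), -5))) = Mul(-4, Add(-2, Rational(-35, 3))) = Mul(-4, Rational(-41, 3)) = Rational(164, 3)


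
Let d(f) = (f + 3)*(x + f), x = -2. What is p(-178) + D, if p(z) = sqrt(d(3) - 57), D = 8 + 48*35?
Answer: 1688 + I*sqrt(51) ≈ 1688.0 + 7.1414*I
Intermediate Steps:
d(f) = (-2 + f)*(3 + f) (d(f) = (f + 3)*(-2 + f) = (3 + f)*(-2 + f) = (-2 + f)*(3 + f))
D = 1688 (D = 8 + 1680 = 1688)
p(z) = I*sqrt(51) (p(z) = sqrt((-6 + 3 + 3**2) - 57) = sqrt((-6 + 3 + 9) - 57) = sqrt(6 - 57) = sqrt(-51) = I*sqrt(51))
p(-178) + D = I*sqrt(51) + 1688 = 1688 + I*sqrt(51)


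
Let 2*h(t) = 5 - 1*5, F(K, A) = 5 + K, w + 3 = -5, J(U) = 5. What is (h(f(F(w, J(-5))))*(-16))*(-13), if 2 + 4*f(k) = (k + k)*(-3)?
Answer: 0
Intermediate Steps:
w = -8 (w = -3 - 5 = -8)
f(k) = -½ - 3*k/2 (f(k) = -½ + ((k + k)*(-3))/4 = -½ + ((2*k)*(-3))/4 = -½ + (-6*k)/4 = -½ - 3*k/2)
h(t) = 0 (h(t) = (5 - 1*5)/2 = (5 - 5)/2 = (½)*0 = 0)
(h(f(F(w, J(-5))))*(-16))*(-13) = (0*(-16))*(-13) = 0*(-13) = 0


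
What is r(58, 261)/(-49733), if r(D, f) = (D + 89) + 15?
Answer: -162/49733 ≈ -0.0032574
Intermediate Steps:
r(D, f) = 104 + D (r(D, f) = (89 + D) + 15 = 104 + D)
r(58, 261)/(-49733) = (104 + 58)/(-49733) = 162*(-1/49733) = -162/49733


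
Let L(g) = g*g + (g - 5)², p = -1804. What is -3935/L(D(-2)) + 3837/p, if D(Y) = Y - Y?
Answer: -1438933/9020 ≈ -159.53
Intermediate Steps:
D(Y) = 0
L(g) = g² + (-5 + g)²
-3935/L(D(-2)) + 3837/p = -3935/(0² + (-5 + 0)²) + 3837/(-1804) = -3935/(0 + (-5)²) + 3837*(-1/1804) = -3935/(0 + 25) - 3837/1804 = -3935/25 - 3837/1804 = -3935*1/25 - 3837/1804 = -787/5 - 3837/1804 = -1438933/9020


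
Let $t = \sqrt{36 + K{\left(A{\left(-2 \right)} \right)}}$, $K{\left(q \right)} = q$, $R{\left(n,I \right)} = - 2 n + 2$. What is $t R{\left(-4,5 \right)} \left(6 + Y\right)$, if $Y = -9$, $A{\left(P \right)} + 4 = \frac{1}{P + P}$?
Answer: $- 15 \sqrt{127} \approx -169.04$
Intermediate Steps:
$A{\left(P \right)} = -4 + \frac{1}{2 P}$ ($A{\left(P \right)} = -4 + \frac{1}{P + P} = -4 + \frac{1}{2 P}$)
$R{\left(n,I \right)} = 2 - 2 n$
$t = \frac{\sqrt{127}}{2}$ ($t = \sqrt{36 - \left(4 - \frac{1}{2 \left(-2\right)}\right)} = \sqrt{36 + \left(-4 + \frac{1}{2} \left(- \frac{1}{2}\right)\right)} = \sqrt{36 - \frac{17}{4}} = \sqrt{\frac{127}{4}} = \frac{\sqrt{127}}{2} \approx 5.6347$)
$t R{\left(-4,5 \right)} \left(6 + Y\right) = \frac{\sqrt{127}}{2} \left(2 - -8\right) \left(6 - 9\right) = \frac{\sqrt{127}}{2} \left(2 + 8\right) \left(-3\right) = \frac{\sqrt{127}}{2} \cdot 10 \left(-3\right) = \frac{\sqrt{127}}{2} \left(-30\right) = - 15 \sqrt{127}$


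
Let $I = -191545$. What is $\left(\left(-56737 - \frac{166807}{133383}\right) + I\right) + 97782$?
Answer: $- \frac{20074308307}{133383} \approx -1.505 \cdot 10^{5}$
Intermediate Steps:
$\left(\left(-56737 - \frac{166807}{133383}\right) + I\right) + 97782 = \left(\left(-56737 - \frac{166807}{133383}\right) - 191545\right) + 97782 = \left(- \frac{7567918078}{133383} - 191545\right) + 97782 = - \frac{33116764813}{133383} + 97782 = - \frac{20074308307}{133383}$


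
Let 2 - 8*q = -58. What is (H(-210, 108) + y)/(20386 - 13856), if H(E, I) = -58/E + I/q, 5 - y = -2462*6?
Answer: 776563/342825 ≈ 2.2652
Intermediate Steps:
y = 14777 (y = 5 - (-2462)*6 = 5 - 1*(-14772) = 5 + 14772 = 14777)
q = 15/2 (q = ¼ - ⅛*(-58) = ¼ + 29/4 = 15/2 ≈ 7.5000)
H(E, I) = -58/E + 2*I/15 (H(E, I) = -58/E + I/(15/2) = -58/E + I*(2/15) = -58/E + 2*I/15)
(H(-210, 108) + y)/(20386 - 13856) = ((-58/(-210) + (2/15)*108) + 14777)/(20386 - 13856) = ((-58*(-1/210) + 72/5) + 14777)/6530 = ((29/105 + 72/5) + 14777)*(1/6530) = (1541/105 + 14777)*(1/6530) = (1553126/105)*(1/6530) = 776563/342825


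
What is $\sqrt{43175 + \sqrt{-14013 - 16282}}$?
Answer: $\sqrt{43175 + i \sqrt{30295}} \approx 207.79 + 0.4188 i$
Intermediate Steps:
$\sqrt{43175 + \sqrt{-14013 - 16282}} = \sqrt{43175 + \sqrt{-30295}} = \sqrt{43175 + i \sqrt{30295}}$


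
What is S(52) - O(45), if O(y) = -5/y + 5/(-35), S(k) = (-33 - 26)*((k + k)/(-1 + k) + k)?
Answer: -3414412/1071 ≈ -3188.1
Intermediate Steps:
S(k) = -59*k - 118*k/(-1 + k) (S(k) = -59*((2*k)/(-1 + k) + k) = -59*(2*k/(-1 + k) + k) = -59*(k + 2*k/(-1 + k)) = -59*k - 118*k/(-1 + k))
O(y) = -1/7 - 5/y (O(y) = -5/y + 5*(-1/35) = -5/y - 1/7 = -1/7 - 5/y)
S(52) - O(45) = -59*52*(1 + 52)/(-1 + 52) - (-35 - 1*45)/(7*45) = -59*52*53/51 - (-35 - 45)/(7*45) = -59*52*1/51*53 - (-80)/(7*45) = -162604/51 - 1*(-16/63) = -162604/51 + 16/63 = -3414412/1071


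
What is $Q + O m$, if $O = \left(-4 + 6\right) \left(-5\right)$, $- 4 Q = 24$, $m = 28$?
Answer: $-286$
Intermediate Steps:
$Q = -6$ ($Q = \left(- \frac{1}{4}\right) 24 = -6$)
$O = -10$ ($O = 2 \left(-5\right) = -10$)
$Q + O m = -6 - 280 = -286$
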